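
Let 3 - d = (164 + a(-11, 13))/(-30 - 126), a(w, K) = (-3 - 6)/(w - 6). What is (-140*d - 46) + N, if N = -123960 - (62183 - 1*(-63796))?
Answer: -166116410/663 ≈ -2.5055e+5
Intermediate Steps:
a(w, K) = -9/(-6 + w)
d = 10753/2652 (d = 3 - (164 - 9/(-6 - 11))/(-30 - 126) = 3 - (164 - 9/(-17))/(-156) = 3 - (164 - 9*(-1/17))*(-1)/156 = 3 - (164 + 9/17)*(-1)/156 = 3 - 2797*(-1)/(17*156) = 3 - 1*(-2797/2652) = 3 + 2797/2652 = 10753/2652 ≈ 4.0547)
N = -249939 (N = -123960 - (62183 + 63796) = -123960 - 1*125979 = -123960 - 125979 = -249939)
(-140*d - 46) + N = (-140*10753/2652 - 46) - 249939 = (-376355/663 - 46) - 249939 = -406853/663 - 249939 = -166116410/663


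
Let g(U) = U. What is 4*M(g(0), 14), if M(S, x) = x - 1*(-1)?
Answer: 60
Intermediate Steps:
M(S, x) = 1 + x (M(S, x) = x + 1 = 1 + x)
4*M(g(0), 14) = 4*(1 + 14) = 4*15 = 60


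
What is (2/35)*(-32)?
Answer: -64/35 ≈ -1.8286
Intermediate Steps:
(2/35)*(-32) = -64/35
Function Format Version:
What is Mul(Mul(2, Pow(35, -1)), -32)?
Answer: Rational(-64, 35) ≈ -1.8286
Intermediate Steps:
Mul(Mul(2, Pow(35, -1)), -32) = Mul(Mul(2, Rational(1, 35)), -32) = Mul(Rational(2, 35), -32) = Rational(-64, 35)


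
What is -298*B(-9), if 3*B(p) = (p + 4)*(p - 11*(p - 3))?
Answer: 61090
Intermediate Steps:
B(p) = (4 + p)*(33 - 10*p)/3 (B(p) = ((p + 4)*(p - 11*(p - 3)))/3 = ((4 + p)*(p - 11*(-3 + p)))/3 = ((4 + p)*(p + (33 - 11*p)))/3 = ((4 + p)*(33 - 10*p))/3 = (4 + p)*(33 - 10*p)/3)
-298*B(-9) = -298*(44 - 10/3*(-9)² - 7/3*(-9)) = -298*(44 - 10/3*81 + 21) = -298*(44 - 270 + 21) = -298*(-205) = 61090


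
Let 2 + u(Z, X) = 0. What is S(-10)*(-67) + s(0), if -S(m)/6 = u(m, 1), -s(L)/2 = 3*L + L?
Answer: -804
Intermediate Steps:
s(L) = -8*L (s(L) = -2*(3*L + L) = -8*L)
u(Z, X) = -2 (u(Z, X) = -2 + 0 = -2)
S(m) = 12 (S(m) = -6*(-2) = 12)
S(-10)*(-67) + s(0) = 12*(-67) - 8*0 = -804 + 0 = -804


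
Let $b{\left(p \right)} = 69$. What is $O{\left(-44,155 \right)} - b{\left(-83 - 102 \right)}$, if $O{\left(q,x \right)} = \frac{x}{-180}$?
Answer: $- \frac{2515}{36} \approx -69.861$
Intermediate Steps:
$O{\left(q,x \right)} = - \frac{x}{180}$ ($O{\left(q,x \right)} = x \left(- \frac{1}{180}\right) = - \frac{x}{180}$)
$O{\left(-44,155 \right)} - b{\left(-83 - 102 \right)} = \left(- \frac{1}{180}\right) 155 - 69 = - \frac{31}{36} - 69 = - \frac{2515}{36}$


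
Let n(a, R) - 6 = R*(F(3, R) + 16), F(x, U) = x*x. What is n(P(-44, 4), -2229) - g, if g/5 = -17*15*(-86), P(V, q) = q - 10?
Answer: -165369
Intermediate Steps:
F(x, U) = x²
P(V, q) = -10 + q
n(a, R) = 6 + 25*R (n(a, R) = 6 + R*(3² + 16) = 6 + R*(9 + 16) = 6 + R*25 = 6 + 25*R)
g = 109650 (g = 5*(-17*15*(-86)) = 5*(-255*(-86)) = 5*21930 = 109650)
n(P(-44, 4), -2229) - g = (6 + 25*(-2229)) - 1*109650 = (6 - 55725) - 109650 = -55719 - 109650 = -165369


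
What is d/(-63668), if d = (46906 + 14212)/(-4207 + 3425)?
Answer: 30559/24894188 ≈ 0.0012276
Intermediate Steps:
d = -30559/391 (d = 61118/(-782) = 61118*(-1/782) = -30559/391 ≈ -78.156)
d/(-63668) = -30559/391/(-63668) = -30559/391*(-1/63668) = 30559/24894188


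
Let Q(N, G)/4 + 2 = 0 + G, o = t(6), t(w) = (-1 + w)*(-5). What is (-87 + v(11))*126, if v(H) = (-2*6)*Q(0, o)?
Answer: 152334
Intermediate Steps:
t(w) = 5 - 5*w
o = -25 (o = 5 - 5*6 = 5 - 30 = -25)
Q(N, G) = -8 + 4*G (Q(N, G) = -8 + 4*(0 + G) = -8 + 4*G)
v(H) = 1296 (v(H) = (-2*6)*(-8 + 4*(-25)) = -12*(-8 - 100) = -12*(-108) = 1296)
(-87 + v(11))*126 = (-87 + 1296)*126 = 1209*126 = 152334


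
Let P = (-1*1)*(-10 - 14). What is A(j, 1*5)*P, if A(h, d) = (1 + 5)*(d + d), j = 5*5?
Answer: 1440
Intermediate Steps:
j = 25
P = 24 (P = -1*(-24) = 24)
A(h, d) = 12*d (A(h, d) = 6*(2*d) = 12*d)
A(j, 1*5)*P = (12*(1*5))*24 = (12*5)*24 = 60*24 = 1440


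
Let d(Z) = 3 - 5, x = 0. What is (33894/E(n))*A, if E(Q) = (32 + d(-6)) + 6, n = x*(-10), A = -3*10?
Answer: -28245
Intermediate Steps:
A = -30
d(Z) = -2
n = 0 (n = 0*(-10) = 0)
E(Q) = 36 (E(Q) = (32 - 2) + 6 = 30 + 6 = 36)
(33894/E(n))*A = (33894/36)*(-30) = (33894*(1/36))*(-30) = (1883/2)*(-30) = -28245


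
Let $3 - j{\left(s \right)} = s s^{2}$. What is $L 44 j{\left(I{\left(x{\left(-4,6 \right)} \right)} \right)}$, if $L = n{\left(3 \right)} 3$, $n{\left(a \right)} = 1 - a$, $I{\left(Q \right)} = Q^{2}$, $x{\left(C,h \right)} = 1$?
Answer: $-528$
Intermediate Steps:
$j{\left(s \right)} = 3 - s^{3}$ ($j{\left(s \right)} = 3 - s s^{2} = 3 - s^{3}$)
$L = -6$ ($L = \left(1 - 3\right) 3 = \left(-2\right) 3 = -6$)
$L 44 j{\left(I{\left(x{\left(-4,6 \right)} \right)} \right)} = \left(-6\right) 44 \left(3 - \left(1^{2}\right)^{3}\right) = - 264 \left(3 - 1^{3}\right) = - 264 \left(3 - 1\right) = \left(-264\right) 2 = -528$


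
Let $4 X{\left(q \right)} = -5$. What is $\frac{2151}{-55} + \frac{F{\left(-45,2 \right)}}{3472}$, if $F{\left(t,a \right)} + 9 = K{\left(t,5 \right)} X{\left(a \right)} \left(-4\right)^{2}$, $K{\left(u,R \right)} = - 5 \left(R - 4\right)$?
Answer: $- \frac{1066181}{27280} \approx -39.083$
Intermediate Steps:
$X{\left(q \right)} = - \frac{5}{4}$ ($X{\left(q \right)} = \frac{1}{4} \left(-5\right) = - \frac{5}{4}$)
$K{\left(u,R \right)} = 20 - 5 R$ ($K{\left(u,R \right)} = - 5 \left(-4 + R\right) = 20 - 5 R$)
$F{\left(t,a \right)} = 91$ ($F{\left(t,a \right)} = -9 + \left(20 - 25\right) \left(- \frac{5}{4}\right) \left(-4\right)^{2} = -9 + \left(20 - 25\right) \left(- \frac{5}{4}\right) 16 = -9 + \left(-5\right) \left(- \frac{5}{4}\right) 16 = -9 + \frac{25}{4} \cdot 16 = -9 + 100 = 91$)
$\frac{2151}{-55} + \frac{F{\left(-45,2 \right)}}{3472} = \frac{2151}{-55} + \frac{91}{3472} = 2151 \left(- \frac{1}{55}\right) + 91 \cdot \frac{1}{3472} = - \frac{2151}{55} + \frac{13}{496} = - \frac{1066181}{27280}$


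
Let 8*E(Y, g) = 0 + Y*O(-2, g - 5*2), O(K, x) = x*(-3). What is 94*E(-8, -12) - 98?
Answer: -6302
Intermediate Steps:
O(K, x) = -3*x
E(Y, g) = Y*(30 - 3*g)/8 (E(Y, g) = (0 + Y*(-3*(g - 5*2)))/8 = (0 + Y*(-3*(g - 10)))/8 = (0 + Y*(-3*(-10 + g)))/8 = (0 + Y*(30 - 3*g))/8 = (Y*(30 - 3*g))/8 = Y*(30 - 3*g)/8)
94*E(-8, -12) - 98 = 94*((3/8)*(-8)*(10 - 1*(-12))) - 98 = 94*((3/8)*(-8)*(10 + 12)) - 98 = 94*((3/8)*(-8)*22) - 98 = 94*(-66) - 98 = -6204 - 98 = -6302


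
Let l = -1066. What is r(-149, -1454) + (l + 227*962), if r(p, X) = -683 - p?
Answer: 216774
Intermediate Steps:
r(-149, -1454) + (l + 227*962) = (-683 - 1*(-149)) + (-1066 + 227*962) = (-683 + 149) + (-1066 + 218374) = -534 + 217308 = 216774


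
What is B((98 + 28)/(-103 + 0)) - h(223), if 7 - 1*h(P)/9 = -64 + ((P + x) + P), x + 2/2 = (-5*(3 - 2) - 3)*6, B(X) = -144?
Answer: 2790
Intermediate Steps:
x = -49 (x = -1 + (-5*(3 - 2) - 3)*6 = -1 + (-5*1 - 3)*6 = -1 + (-5 - 3)*6 = -1 - 8*6 = -1 - 48 = -49)
h(P) = 1080 - 18*P (h(P) = 63 - 9*(-64 + ((P - 49) + P)) = 63 - 9*(-64 + ((-49 + P) + P)) = 63 - 9*(-64 + (-49 + 2*P)) = 63 - 9*(-113 + 2*P) = 63 + (1017 - 18*P) = 1080 - 18*P)
B((98 + 28)/(-103 + 0)) - h(223) = -144 - (1080 - 18*223) = -144 - (1080 - 4014) = -144 - 1*(-2934) = -144 + 2934 = 2790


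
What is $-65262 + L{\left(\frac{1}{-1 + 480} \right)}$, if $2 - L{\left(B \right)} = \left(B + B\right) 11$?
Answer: $- \frac{31259562}{479} \approx -65260.0$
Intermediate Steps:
$L{\left(B \right)} = 2 - 22 B$ ($L{\left(B \right)} = 2 - \left(B + B\right) 11 = 2 - 2 B 11 = 2 - 22 B$)
$-65262 + L{\left(\frac{1}{-1 + 480} \right)} = -65262 + \left(2 - \frac{22}{-1 + 480}\right) = -65262 + \left(2 - \frac{22}{479}\right) = -65262 + \frac{936}{479} = - \frac{31259562}{479}$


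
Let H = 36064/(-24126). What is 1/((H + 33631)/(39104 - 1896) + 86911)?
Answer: 448840104/39009547951465 ≈ 1.1506e-5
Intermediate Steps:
H = -18032/12063 (H = 36064*(-1/24126) = -18032/12063 ≈ -1.4948)
1/((H + 33631)/(39104 - 1896) + 86911) = 1/((-18032/12063 + 33631)/(39104 - 1896) + 86911) = 1/((405672721/12063)/37208 + 86911) = 1/((405672721/12063)*(1/37208) + 86911) = 1/(405672721/448840104 + 86911) = 1/(39009547951465/448840104) = 448840104/39009547951465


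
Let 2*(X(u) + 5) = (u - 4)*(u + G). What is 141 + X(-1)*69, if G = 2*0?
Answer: -63/2 ≈ -31.500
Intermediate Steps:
G = 0
X(u) = -5 + u*(-4 + u)/2 (X(u) = -5 + ((u - 4)*(u + 0))/2 = -5 + ((-4 + u)*u)/2 = -5 + (u*(-4 + u))/2 = -5 + u*(-4 + u)/2)
141 + X(-1)*69 = 141 + (-5 + (½)*(-1)² - 2*(-1))*69 = 141 + (-5 + (½)*1 + 2)*69 = 141 + (-5 + ½ + 2)*69 = 141 - 5/2*69 = 141 - 345/2 = -63/2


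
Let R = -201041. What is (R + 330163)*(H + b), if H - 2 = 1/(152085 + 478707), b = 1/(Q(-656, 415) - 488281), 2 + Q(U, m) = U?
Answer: 39823644386362403/154209404844 ≈ 2.5824e+5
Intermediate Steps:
Q(U, m) = -2 + U
b = -1/488939 (b = 1/((-2 - 656) - 488281) = 1/(-658 - 488281) = 1/(-488939) = -1/488939 ≈ -2.0452e-6)
H = 1261585/630792 (H = 2 + 1/(152085 + 478707) = 2 + 1/630792 = 1261585/630792 ≈ 2.0000)
(R + 330163)*(H + b) = (-201041 + 330163)*(1261585/630792 - 1/488939) = 129122*(616837477523/308418809688) = 39823644386362403/154209404844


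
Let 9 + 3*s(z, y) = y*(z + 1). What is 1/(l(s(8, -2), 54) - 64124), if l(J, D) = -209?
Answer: -1/64333 ≈ -1.5544e-5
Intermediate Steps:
s(z, y) = -3 + y*(1 + z)/3 (s(z, y) = -3 + (y*(z + 1))/3 = -3 + (y*(1 + z))/3 = -3 + y*(1 + z)/3)
1/(l(s(8, -2), 54) - 64124) = 1/(-209 - 64124) = 1/(-64333) = -1/64333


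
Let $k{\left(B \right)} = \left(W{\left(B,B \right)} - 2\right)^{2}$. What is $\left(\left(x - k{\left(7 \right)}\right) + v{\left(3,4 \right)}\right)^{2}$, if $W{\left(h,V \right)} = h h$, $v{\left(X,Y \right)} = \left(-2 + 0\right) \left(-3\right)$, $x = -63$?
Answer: $5134756$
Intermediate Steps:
$v{\left(X,Y \right)} = 6$ ($v{\left(X,Y \right)} = \left(-2\right) \left(-3\right) = 6$)
$W{\left(h,V \right)} = h^{2}$
$k{\left(B \right)} = \left(-2 + B^{2}\right)^{2}$ ($k{\left(B \right)} = \left(B^{2} - 2\right)^{2} = \left(-2 + B^{2}\right)^{2}$)
$\left(\left(x - k{\left(7 \right)}\right) + v{\left(3,4 \right)}\right)^{2} = \left(\left(-63 - \left(-2 + 7^{2}\right)^{2}\right) + 6\right)^{2} = \left(\left(-63 - \left(-2 + 49\right)^{2}\right) + 6\right)^{2} = \left(\left(-63 - 47^{2}\right) + 6\right)^{2} = \left(\left(-63 - 2209\right) + 6\right)^{2} = \left(-2272 + 6\right)^{2} = \left(-2266\right)^{2} = 5134756$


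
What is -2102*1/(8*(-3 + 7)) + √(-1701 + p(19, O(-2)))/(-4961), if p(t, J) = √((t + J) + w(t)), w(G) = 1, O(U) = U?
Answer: -1051/16 - I*√(1701 - 3*√2)/4961 ≈ -65.688 - 0.0083031*I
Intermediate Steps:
p(t, J) = √(1 + J + t) (p(t, J) = √((t + J) + 1) = √((J + t) + 1) = √(1 + J + t))
-2102*1/(8*(-3 + 7)) + √(-1701 + p(19, O(-2)))/(-4961) = -2102*1/(8*(-3 + 7)) + √(-1701 + √(1 - 2 + 19))/(-4961) = -2102/(4*8) + √(-1701 + √18)*(-1/4961) = -2102/32 + √(-1701 + 3*√2)*(-1/4961) = -2102*1/32 - √(-1701 + 3*√2)/4961 = -1051/16 - √(-1701 + 3*√2)/4961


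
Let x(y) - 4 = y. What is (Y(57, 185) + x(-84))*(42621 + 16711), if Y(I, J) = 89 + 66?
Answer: 4449900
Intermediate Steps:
Y(I, J) = 155
x(y) = 4 + y
(Y(57, 185) + x(-84))*(42621 + 16711) = (155 + (4 - 84))*(42621 + 16711) = (155 - 80)*59332 = 75*59332 = 4449900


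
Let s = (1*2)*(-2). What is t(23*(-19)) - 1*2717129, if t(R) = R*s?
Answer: -2715381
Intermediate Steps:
s = -4 (s = 2*(-2) = -4)
t(R) = -4*R (t(R) = R*(-4) = -4*R)
t(23*(-19)) - 1*2717129 = -92*(-19) - 1*2717129 = -4*(-437) - 2717129 = 1748 - 2717129 = -2715381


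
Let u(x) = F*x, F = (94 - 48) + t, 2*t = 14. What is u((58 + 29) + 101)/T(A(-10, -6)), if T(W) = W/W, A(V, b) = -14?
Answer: 9964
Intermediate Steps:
t = 7 (t = (1/2)*14 = 7)
F = 53 (F = (94 - 48) + 7 = 46 + 7 = 53)
T(W) = 1
u(x) = 53*x
u((58 + 29) + 101)/T(A(-10, -6)) = (53*((58 + 29) + 101))/1 = (53*(87 + 101))*1 = (53*188)*1 = 9964*1 = 9964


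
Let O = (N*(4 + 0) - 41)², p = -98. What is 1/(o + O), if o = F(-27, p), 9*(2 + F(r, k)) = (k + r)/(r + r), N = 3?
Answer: 486/407879 ≈ 0.0011915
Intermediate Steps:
F(r, k) = -2 + (k + r)/(18*r) (F(r, k) = -2 + ((k + r)/(r + r))/9 = -2 + ((k + r)/((2*r)))/9 = -2 + ((k + r)*(1/(2*r)))/9 = -2 + ((k + r)/(2*r))/9 = -2 + (k + r)/(18*r))
O = 841 (O = (3*(4 + 0) - 41)² = (3*4 - 41)² = (12 - 41)² = (-29)² = 841)
o = -847/486 (o = (1/18)*(-98 - 35*(-27))/(-27) = (1/18)*(-1/27)*(-98 + 945) = (1/18)*(-1/27)*847 = -847/486 ≈ -1.7428)
1/(o + O) = 1/(-847/486 + 841) = 1/(407879/486) = 486/407879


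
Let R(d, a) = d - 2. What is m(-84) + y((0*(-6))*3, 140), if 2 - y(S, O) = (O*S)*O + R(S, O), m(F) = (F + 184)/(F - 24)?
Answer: 83/27 ≈ 3.0741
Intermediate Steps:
R(d, a) = -2 + d
m(F) = (184 + F)/(-24 + F)
y(S, O) = 4 - S - S*O² (y(S, O) = 2 - ((O*S)*O + (-2 + S)) = 2 - (S*O² + (-2 + S)) = 2 - (-2 + S + S*O²) = 2 + (2 - S - S*O²) = 4 - S - S*O²)
m(-84) + y((0*(-6))*3, 140) = (184 - 84)/(-24 - 84) + (4 - 0*(-6)*3 - 1*(0*(-6))*3*140²) = 100/(-108) + (4 - 0*3 - 1*0*3*19600) = -1/108*100 + (4 - 1*0 - 1*0*19600) = -25/27 + (4 + 0 + 0) = -25/27 + 4 = 83/27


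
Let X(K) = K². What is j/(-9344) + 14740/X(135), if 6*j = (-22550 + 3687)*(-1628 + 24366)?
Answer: 260588484217/34058880 ≈ 7651.1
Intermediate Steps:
j = -214453447/3 (j = ((-22550 + 3687)*(-1628 + 24366))/6 = (-18863*22738)/6 = (⅙)*(-428906894) = -214453447/3 ≈ -7.1484e+7)
j/(-9344) + 14740/X(135) = -214453447/3/(-9344) + 14740/(135²) = -214453447/3*(-1/9344) + 14740/18225 = 214453447/28032 + 14740*(1/18225) = 214453447/28032 + 2948/3645 = 260588484217/34058880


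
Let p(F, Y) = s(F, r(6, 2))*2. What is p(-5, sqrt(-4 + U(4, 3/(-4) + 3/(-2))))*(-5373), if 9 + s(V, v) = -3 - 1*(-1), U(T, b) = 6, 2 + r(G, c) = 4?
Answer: 118206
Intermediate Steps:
r(G, c) = 2 (r(G, c) = -2 + 4 = 2)
s(V, v) = -11 (s(V, v) = -9 + (-3 - 1*(-1)) = -9 + (-3 + 1) = -9 - 2 = -11)
p(F, Y) = -22 (p(F, Y) = -11*2 = -22)
p(-5, sqrt(-4 + U(4, 3/(-4) + 3/(-2))))*(-5373) = -22*(-5373) = 118206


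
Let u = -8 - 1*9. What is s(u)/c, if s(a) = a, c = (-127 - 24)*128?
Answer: 17/19328 ≈ 0.00087955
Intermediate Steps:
c = -19328 (c = -151*128 = -19328)
u = -17 (u = -8 - 9 = -17)
s(u)/c = -17/(-19328) = -17*(-1/19328) = 17/19328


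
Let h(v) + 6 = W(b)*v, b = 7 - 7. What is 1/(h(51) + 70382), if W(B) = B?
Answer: 1/70376 ≈ 1.4209e-5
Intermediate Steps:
b = 0
h(v) = -6 (h(v) = -6 + 0*v = -6 + 0 = -6)
1/(h(51) + 70382) = 1/(-6 + 70382) = 1/70376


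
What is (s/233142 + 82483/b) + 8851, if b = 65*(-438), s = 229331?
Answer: 125504867743/14182805 ≈ 8849.1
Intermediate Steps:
b = -28470
(s/233142 + 82483/b) + 8851 = (229331/233142 + 82483/(-28470)) + 8851 = (229331*(1/233142) + 82483*(-1/28470)) + 8851 = (229331/233142 - 82483/28470) + 8851 = -27139312/14182805 + 8851 = 125504867743/14182805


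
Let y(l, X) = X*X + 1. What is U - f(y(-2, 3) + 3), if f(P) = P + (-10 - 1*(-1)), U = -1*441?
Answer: -445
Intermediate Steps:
y(l, X) = 1 + X² (y(l, X) = X² + 1 = 1 + X²)
U = -441
f(P) = -9 + P (f(P) = P + (-10 + 1) = P - 9 = -9 + P)
U - f(y(-2, 3) + 3) = -441 - (-9 + ((1 + 3²) + 3)) = -441 - (-9 + ((1 + 9) + 3)) = -441 - (-9 + (10 + 3)) = -441 - (-9 + 13) = -441 - 1*4 = -441 - 4 = -445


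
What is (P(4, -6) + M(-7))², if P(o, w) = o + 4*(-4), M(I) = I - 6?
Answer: 625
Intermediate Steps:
M(I) = -6 + I
P(o, w) = -16 + o (P(o, w) = o - 16 = -16 + o)
(P(4, -6) + M(-7))² = ((-16 + 4) + (-6 - 7))² = (-12 - 13)² = (-25)² = 625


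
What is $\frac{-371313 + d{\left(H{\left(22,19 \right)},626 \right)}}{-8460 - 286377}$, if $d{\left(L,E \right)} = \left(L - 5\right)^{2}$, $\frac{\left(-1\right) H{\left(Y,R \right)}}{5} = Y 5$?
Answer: $\frac{21096}{98279} \approx 0.21465$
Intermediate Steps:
$H{\left(Y,R \right)} = - 25 Y$ ($H{\left(Y,R \right)} = - 5 Y 5 = - 5 \cdot 5 Y = - 25 Y$)
$d{\left(L,E \right)} = \left(-5 + L\right)^{2}$
$\frac{-371313 + d{\left(H{\left(22,19 \right)},626 \right)}}{-8460 - 286377} = \frac{-371313 + \left(-5 - 550\right)^{2}}{-8460 - 286377} = \frac{-371313 + \left(-5 - 550\right)^{2}}{-294837} = \left(-371313 + \left(-555\right)^{2}\right) \left(- \frac{1}{294837}\right) = \left(-371313 + 308025\right) \left(- \frac{1}{294837}\right) = \left(-63288\right) \left(- \frac{1}{294837}\right) = \frac{21096}{98279}$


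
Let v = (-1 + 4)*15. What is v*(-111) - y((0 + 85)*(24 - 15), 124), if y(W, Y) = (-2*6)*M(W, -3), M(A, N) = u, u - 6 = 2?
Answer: -4899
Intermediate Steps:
u = 8 (u = 6 + 2 = 8)
M(A, N) = 8
y(W, Y) = -96 (y(W, Y) = -2*6*8 = -12*8 = -96)
v = 45 (v = 3*15 = 45)
v*(-111) - y((0 + 85)*(24 - 15), 124) = 45*(-111) - 1*(-96) = -4995 + 96 = -4899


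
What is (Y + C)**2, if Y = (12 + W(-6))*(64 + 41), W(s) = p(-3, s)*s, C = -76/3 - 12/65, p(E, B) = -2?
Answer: 236608307776/38025 ≈ 6.2224e+6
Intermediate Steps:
C = -4976/195 (C = -76*1/3 - 12*1/65 = -76/3 - 12/65 = -4976/195 ≈ -25.518)
W(s) = -2*s
Y = 2520 (Y = (12 - 2*(-6))*(64 + 41) = (12 + 12)*105 = 24*105 = 2520)
(Y + C)**2 = (2520 - 4976/195)**2 = (486424/195)**2 = 236608307776/38025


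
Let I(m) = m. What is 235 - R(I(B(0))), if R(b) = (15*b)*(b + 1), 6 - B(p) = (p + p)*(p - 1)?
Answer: -395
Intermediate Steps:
B(p) = 6 - 2*p*(-1 + p) (B(p) = 6 - (p + p)*(p - 1) = 6 - 2*p*(-1 + p))
R(b) = 15*b*(1 + b) (R(b) = (15*b)*(1 + b) = 15*b*(1 + b))
235 - R(I(B(0))) = 235 - 15*(6 - 2*0² + 2*0)*(1 + (6 - 2*0² + 2*0)) = 235 - 15*(6 - 2*0 + 0)*(1 + (6 - 2*0 + 0)) = 235 - 15*(6 + 0 + 0)*(1 + (6 + 0 + 0)) = 235 - 15*6*(1 + 6) = 235 - 15*6*7 = 235 - 1*630 = 235 - 630 = -395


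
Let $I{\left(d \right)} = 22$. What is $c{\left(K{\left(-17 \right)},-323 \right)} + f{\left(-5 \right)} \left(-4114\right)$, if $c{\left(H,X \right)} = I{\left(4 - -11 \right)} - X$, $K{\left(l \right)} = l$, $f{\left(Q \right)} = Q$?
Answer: $20915$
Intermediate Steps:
$c{\left(H,X \right)} = 22 - X$
$c{\left(K{\left(-17 \right)},-323 \right)} + f{\left(-5 \right)} \left(-4114\right) = \left(22 - -323\right) - -20570 = \left(22 + 323\right) + 20570 = 345 + 20570 = 20915$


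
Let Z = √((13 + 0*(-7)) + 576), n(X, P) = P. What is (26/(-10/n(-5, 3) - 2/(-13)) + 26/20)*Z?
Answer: -1066*√589/155 ≈ -166.91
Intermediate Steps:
Z = √589 (Z = √((13 + 0) + 576) = √(13 + 576) = √589 ≈ 24.269)
(26/(-10/n(-5, 3) - 2/(-13)) + 26/20)*Z = (26/(-10/3 - 2/(-13)) + 26/20)*√589 = (26/(-10*⅓ - 2*(-1/13)) + 26*(1/20))*√589 = (26/(-10/3 + 2/13) + 13/10)*√589 = (26/(-124/39) + 13/10)*√589 = (26*(-39/124) + 13/10)*√589 = (-507/62 + 13/10)*√589 = -1066*√589/155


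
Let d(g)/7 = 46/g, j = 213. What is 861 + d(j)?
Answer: 183715/213 ≈ 862.51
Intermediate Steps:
d(g) = 322/g (d(g) = 7*(46/g) = 322/g)
861 + d(j) = 861 + 322/213 = 183715/213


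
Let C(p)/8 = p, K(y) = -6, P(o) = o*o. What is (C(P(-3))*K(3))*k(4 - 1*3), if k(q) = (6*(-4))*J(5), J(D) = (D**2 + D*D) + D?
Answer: 570240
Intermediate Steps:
J(D) = D + 2*D**2 (J(D) = (D**2 + D**2) + D = 2*D**2 + D = D + 2*D**2)
P(o) = o**2
k(q) = -1320 (k(q) = (6*(-4))*(5*(1 + 2*5)) = -120*(1 + 10) = -120*11 = -24*55 = -1320)
C(p) = 8*p
(C(P(-3))*K(3))*k(4 - 1*3) = ((8*(-3)**2)*(-6))*(-1320) = ((8*9)*(-6))*(-1320) = (72*(-6))*(-1320) = -432*(-1320) = 570240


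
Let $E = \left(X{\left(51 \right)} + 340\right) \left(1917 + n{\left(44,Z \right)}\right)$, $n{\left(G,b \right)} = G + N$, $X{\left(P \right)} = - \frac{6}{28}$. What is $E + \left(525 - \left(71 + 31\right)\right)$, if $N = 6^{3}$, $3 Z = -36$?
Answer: $\frac{1480273}{2} \approx 7.4014 \cdot 10^{5}$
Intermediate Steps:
$X{\left(P \right)} = - \frac{3}{14}$ ($X{\left(P \right)} = \left(-6\right) \frac{1}{28} = - \frac{3}{14}$)
$Z = -12$ ($Z = \frac{1}{3} \left(-36\right) = -12$)
$N = 216$
$n{\left(G,b \right)} = 216 + G$ ($n{\left(G,b \right)} = G + 216 = 216 + G$)
$E = \frac{1479427}{2}$ ($E = \left(- \frac{3}{14} + 340\right) \left(1917 + \left(216 + 44\right)\right) = \frac{4757 \left(1917 + 260\right)}{14} = \frac{4757}{14} \cdot 2177 = \frac{1479427}{2} \approx 7.3971 \cdot 10^{5}$)
$E + \left(525 - \left(71 + 31\right)\right) = \frac{1479427}{2} + \left(525 - \left(71 + 31\right)\right) = \frac{1479427}{2} + \left(525 - 102\right) = \frac{1479427}{2} + 423 = \frac{1480273}{2}$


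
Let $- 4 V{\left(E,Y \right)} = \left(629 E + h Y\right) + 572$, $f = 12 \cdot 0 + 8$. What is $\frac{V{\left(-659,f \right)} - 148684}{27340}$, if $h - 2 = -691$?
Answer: $- \frac{35057}{21872} \approx -1.6028$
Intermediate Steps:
$h = -689$ ($h = 2 - 691 = -689$)
$f = 8$ ($f = 0 + 8 = 8$)
$V{\left(E,Y \right)} = -143 - \frac{629 E}{4} + \frac{689 Y}{4}$ ($V{\left(E,Y \right)} = - \frac{\left(629 E - 689 Y\right) + 572}{4} = - \frac{\left(- 689 Y + 629 E\right) + 572}{4} = - \frac{572 - 689 Y + 629 E}{4} = -143 - \frac{629 E}{4} + \frac{689 Y}{4}$)
$\frac{V{\left(-659,f \right)} - 148684}{27340} = \frac{\left(-143 - - \frac{414511}{4} + \frac{689}{4} \cdot 8\right) - 148684}{27340} = \left(\left(-143 + \frac{414511}{4} + 1378\right) - 148684\right) \frac{1}{27340} = \left(\frac{419451}{4} - 148684\right) \frac{1}{27340} = \left(- \frac{175285}{4}\right) \frac{1}{27340} = - \frac{35057}{21872}$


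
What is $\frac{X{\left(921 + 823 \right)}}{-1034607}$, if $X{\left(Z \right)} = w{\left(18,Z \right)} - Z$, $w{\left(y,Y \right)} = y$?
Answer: $\frac{1726}{1034607} \approx 0.0016683$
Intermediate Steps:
$X{\left(Z \right)} = 18 - Z$
$\frac{X{\left(921 + 823 \right)}}{-1034607} = \frac{18 - \left(921 + 823\right)}{-1034607} = \left(18 - 1744\right) \left(- \frac{1}{1034607}\right) = \left(-1726\right) \left(- \frac{1}{1034607}\right) = \frac{1726}{1034607}$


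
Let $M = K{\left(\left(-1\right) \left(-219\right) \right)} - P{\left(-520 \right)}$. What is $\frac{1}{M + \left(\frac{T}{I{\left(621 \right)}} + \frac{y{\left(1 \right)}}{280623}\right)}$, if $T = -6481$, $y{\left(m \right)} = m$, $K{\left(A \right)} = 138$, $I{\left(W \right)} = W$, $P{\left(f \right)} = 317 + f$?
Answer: $\frac{2525607}{834873769} \approx 0.0030251$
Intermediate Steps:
$M = 341$ ($M = 138 - \left(317 - 520\right) = 138 - -203 = 138 + 203 = 341$)
$\frac{1}{M + \left(\frac{T}{I{\left(621 \right)}} + \frac{y{\left(1 \right)}}{280623}\right)} = \frac{1}{341 + \left(- \frac{6481}{621} + 1 \cdot \frac{1}{280623}\right)} = \frac{1}{341 + \left(\left(-6481\right) \frac{1}{621} + 1 \cdot \frac{1}{280623}\right)} = \frac{1}{341 + \left(- \frac{6481}{621} + \frac{1}{280623}\right)} = \frac{1}{341 - \frac{26358218}{2525607}} = \frac{1}{\frac{834873769}{2525607}} = \frac{2525607}{834873769}$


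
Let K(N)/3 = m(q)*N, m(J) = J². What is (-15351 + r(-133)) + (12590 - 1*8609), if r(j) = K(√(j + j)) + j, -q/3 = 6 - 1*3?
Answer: -11503 + 243*I*√266 ≈ -11503.0 + 3963.2*I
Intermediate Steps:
q = -9 (q = -3*(6 - 1*3) = -3*(6 - 3) = -3*3 = -9)
K(N) = 243*N (K(N) = 3*((-9)²*N) = 3*(81*N) = 243*N)
r(j) = j + 243*√2*√j (r(j) = 243*√(j + j) + j = 243*√(2*j) + j = 243*(√2*√j) + j = 243*√2*√j + j = j + 243*√2*√j)
(-15351 + r(-133)) + (12590 - 1*8609) = (-15351 + (-133 + 243*√2*√(-133))) + (12590 - 1*8609) = (-15351 + (-133 + 243*√2*(I*√133))) + (12590 - 8609) = (-15351 + (-133 + 243*I*√266)) + 3981 = (-15484 + 243*I*√266) + 3981 = -11503 + 243*I*√266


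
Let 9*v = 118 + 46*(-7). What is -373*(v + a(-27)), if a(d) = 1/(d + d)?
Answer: 456925/54 ≈ 8461.6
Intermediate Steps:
a(d) = 1/(2*d)
v = -68/3 (v = (118 + 46*(-7))/9 = (118 - 322)/9 = (⅑)*(-204) = -68/3 ≈ -22.667)
-373*(v + a(-27)) = -373*(-68/3 + (½)/(-27)) = -373*(-68/3 + (½)*(-1/27)) = -373*(-68/3 - 1/54) = -373*(-1225/54) = 456925/54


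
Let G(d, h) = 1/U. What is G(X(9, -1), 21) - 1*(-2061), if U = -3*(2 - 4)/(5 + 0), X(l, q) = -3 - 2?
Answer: 12371/6 ≈ 2061.8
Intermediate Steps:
X(l, q) = -5
U = 6/5 (U = -(-6)/5 = -3*(-⅖) = 6/5 ≈ 1.2000)
G(d, h) = ⅚ (G(d, h) = 1/(6/5) = ⅚)
G(X(9, -1), 21) - 1*(-2061) = ⅚ - 1*(-2061) = ⅚ + 2061 = 12371/6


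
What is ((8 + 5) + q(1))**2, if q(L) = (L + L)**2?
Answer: 289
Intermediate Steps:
q(L) = 4*L**2 (q(L) = (2*L)**2 = 4*L**2)
((8 + 5) + q(1))**2 = ((8 + 5) + 4*1**2)**2 = (13 + 4*1)**2 = (13 + 4)**2 = 17**2 = 289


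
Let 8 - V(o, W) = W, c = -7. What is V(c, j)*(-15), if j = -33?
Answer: -615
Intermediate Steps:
V(o, W) = 8 - W
V(c, j)*(-15) = (8 - 1*(-33))*(-15) = (8 + 33)*(-15) = 41*(-15) = -615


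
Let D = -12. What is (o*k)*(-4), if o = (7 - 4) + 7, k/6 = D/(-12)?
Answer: -240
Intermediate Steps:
k = 6 (k = 6*(-12/(-12)) = 6*(-12*(-1/12)) = 6*1 = 6)
o = 10 (o = 3 + 7 = 10)
(o*k)*(-4) = (10*6)*(-4) = 60*(-4) = -240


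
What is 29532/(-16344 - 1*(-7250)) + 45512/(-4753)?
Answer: -277125862/21611891 ≈ -12.823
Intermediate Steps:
29532/(-16344 - 1*(-7250)) + 45512/(-4753) = 29532/(-16344 + 7250) + 45512*(-1/4753) = 29532/(-9094) - 45512/4753 = 29532*(-1/9094) - 45512/4753 = -14766/4547 - 45512/4753 = -277125862/21611891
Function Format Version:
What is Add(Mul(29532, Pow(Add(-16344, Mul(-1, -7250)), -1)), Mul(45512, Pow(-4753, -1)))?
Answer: Rational(-277125862, 21611891) ≈ -12.823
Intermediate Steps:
Add(Mul(29532, Pow(Add(-16344, Mul(-1, -7250)), -1)), Mul(45512, Pow(-4753, -1))) = Add(Mul(29532, Pow(Add(-16344, 7250), -1)), Mul(45512, Rational(-1, 4753))) = Add(Mul(29532, Pow(-9094, -1)), Rational(-45512, 4753)) = Add(Mul(29532, Rational(-1, 9094)), Rational(-45512, 4753)) = Add(Rational(-14766, 4547), Rational(-45512, 4753)) = Rational(-277125862, 21611891)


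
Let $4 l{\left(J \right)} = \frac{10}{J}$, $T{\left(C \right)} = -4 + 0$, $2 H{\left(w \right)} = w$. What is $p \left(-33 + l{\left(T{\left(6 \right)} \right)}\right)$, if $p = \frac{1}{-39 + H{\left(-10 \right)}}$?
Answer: $\frac{269}{352} \approx 0.7642$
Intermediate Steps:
$H{\left(w \right)} = \frac{w}{2}$
$T{\left(C \right)} = -4$
$l{\left(J \right)} = \frac{5}{2 J}$ ($l{\left(J \right)} = \frac{10 \frac{1}{J}}{4} = \frac{5}{2 J}$)
$p = - \frac{1}{44}$ ($p = \frac{1}{-39 + \frac{1}{2} \left(-10\right)} = \frac{1}{-39 - 5} = \frac{1}{-44} = - \frac{1}{44} \approx -0.022727$)
$p \left(-33 + l{\left(T{\left(6 \right)} \right)}\right) = - \frac{-33 + \frac{5}{2 \left(-4\right)}}{44} = - \frac{-33 + \frac{5}{2} \left(- \frac{1}{4}\right)}{44} = - \frac{-33 - \frac{5}{8}}{44} = \left(- \frac{1}{44}\right) \left(- \frac{269}{8}\right) = \frac{269}{352}$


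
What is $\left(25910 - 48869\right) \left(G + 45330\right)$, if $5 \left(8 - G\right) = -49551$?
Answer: $- \frac{6342217119}{5} \approx -1.2684 \cdot 10^{9}$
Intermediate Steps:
$G = \frac{49591}{5}$ ($G = 8 - - \frac{49551}{5} = 8 + \frac{49551}{5} = \frac{49591}{5} \approx 9918.2$)
$\left(25910 - 48869\right) \left(G + 45330\right) = \left(25910 - 48869\right) \left(\frac{49591}{5} + 45330\right) = \left(-22959\right) \frac{276241}{5} = - \frac{6342217119}{5}$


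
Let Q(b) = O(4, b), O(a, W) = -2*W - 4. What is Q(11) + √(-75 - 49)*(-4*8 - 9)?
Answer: -26 - 82*I*√31 ≈ -26.0 - 456.56*I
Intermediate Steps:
O(a, W) = -4 - 2*W
Q(b) = -4 - 2*b
Q(11) + √(-75 - 49)*(-4*8 - 9) = (-4 - 2*11) + √(-75 - 49)*(-4*8 - 9) = (-4 - 22) + √(-124)*(-32 - 9) = -26 + (2*I*√31)*(-41) = -26 - 82*I*√31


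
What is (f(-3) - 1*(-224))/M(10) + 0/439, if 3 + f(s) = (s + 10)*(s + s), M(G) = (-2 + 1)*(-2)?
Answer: 179/2 ≈ 89.500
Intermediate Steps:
M(G) = 2 (M(G) = -1*(-2) = 2)
f(s) = -3 + 2*s*(10 + s) (f(s) = -3 + (s + 10)*(s + s) = -3 + (10 + s)*(2*s) = -3 + 2*s*(10 + s))
(f(-3) - 1*(-224))/M(10) + 0/439 = ((-3 + 2*(-3)² + 20*(-3)) - 1*(-224))/2 + 0/439 = ((-3 + 2*9 - 60) + 224)*(½) + 0*(1/439) = ((-3 + 18 - 60) + 224)*(½) + 0 = (-45 + 224)*(½) + 0 = 179*(½) + 0 = 179/2 + 0 = 179/2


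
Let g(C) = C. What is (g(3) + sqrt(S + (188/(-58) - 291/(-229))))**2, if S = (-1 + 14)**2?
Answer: (19923 + sqrt(7366476122))**2/44102881 ≈ 253.57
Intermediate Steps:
S = 169 (S = 13**2 = 169)
(g(3) + sqrt(S + (188/(-58) - 291/(-229))))**2 = (3 + sqrt(169 + (188/(-58) - 291/(-229))))**2 = (3 + sqrt(169 + (188*(-1/58) - 291*(-1/229))))**2 = (3 + sqrt(169 + (-94/29 + 291/229)))**2 = (3 + sqrt(169 - 13087/6641))**2 = (3 + sqrt(1109242/6641))**2 = (3 + sqrt(7366476122)/6641)**2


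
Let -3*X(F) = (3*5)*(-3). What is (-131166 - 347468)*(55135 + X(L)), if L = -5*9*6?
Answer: -26396665100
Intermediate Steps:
L = -270 (L = -45*6 = -270)
X(F) = 15 (X(F) = -3*5*(-3)/3 = -5*(-3) = -⅓*(-45) = 15)
(-131166 - 347468)*(55135 + X(L)) = (-131166 - 347468)*(55135 + 15) = -478634*55150 = -26396665100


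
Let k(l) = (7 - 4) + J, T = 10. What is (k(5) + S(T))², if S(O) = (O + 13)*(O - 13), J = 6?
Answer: 3600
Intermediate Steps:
k(l) = 9 (k(l) = (7 - 4) + 6 = 3 + 6 = 9)
S(O) = (-13 + O)*(13 + O) (S(O) = (13 + O)*(-13 + O) = (-13 + O)*(13 + O))
(k(5) + S(T))² = (9 + (-169 + 10²))² = (9 + (-169 + 100))² = (9 - 69)² = (-60)² = 3600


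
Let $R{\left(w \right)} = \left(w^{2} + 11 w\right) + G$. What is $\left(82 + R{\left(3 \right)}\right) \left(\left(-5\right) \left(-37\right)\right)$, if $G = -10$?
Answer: $21090$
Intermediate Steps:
$R{\left(w \right)} = -10 + w^{2} + 11 w$ ($R{\left(w \right)} = \left(w^{2} + 11 w\right) - 10 = -10 + w^{2} + 11 w$)
$\left(82 + R{\left(3 \right)}\right) \left(\left(-5\right) \left(-37\right)\right) = \left(82 + \left(-10 + 3^{2} + 11 \cdot 3\right)\right) \left(\left(-5\right) \left(-37\right)\right) = \left(82 + \left(-10 + 9 + 33\right)\right) 185 = \left(82 + 32\right) 185 = 114 \cdot 185 = 21090$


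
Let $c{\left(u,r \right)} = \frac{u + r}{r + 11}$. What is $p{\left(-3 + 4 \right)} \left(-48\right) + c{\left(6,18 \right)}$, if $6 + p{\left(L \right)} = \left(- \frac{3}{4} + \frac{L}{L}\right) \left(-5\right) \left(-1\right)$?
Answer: $\frac{6636}{29} \approx 228.83$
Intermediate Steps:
$c{\left(u,r \right)} = \frac{r + u}{11 + r}$
$p{\left(L \right)} = - \frac{19}{4}$ ($p{\left(L \right)} = -6 + \left(- \frac{3}{4} + \frac{L}{L}\right) \left(-5\right) \left(-1\right) = -6 + \left(\left(-3\right) \frac{1}{4} + 1\right) \left(-5\right) \left(-1\right) = -6 + \left(- \frac{3}{4} + 1\right) \left(-5\right) \left(-1\right) = -6 + \frac{1}{4} \left(-5\right) \left(-1\right) = -6 - - \frac{5}{4} = -6 + \frac{5}{4} = - \frac{19}{4}$)
$p{\left(-3 + 4 \right)} \left(-48\right) + c{\left(6,18 \right)} = \left(- \frac{19}{4}\right) \left(-48\right) + \frac{18 + 6}{11 + 18} = 228 + \frac{1}{29} \cdot 24 = 228 + \frac{24}{29} = \frac{6636}{29}$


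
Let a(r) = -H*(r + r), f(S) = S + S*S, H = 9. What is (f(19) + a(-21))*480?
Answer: 363840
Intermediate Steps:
f(S) = S + S**2
a(r) = -18*r (a(r) = -9*(r + r) = -9*2*r = -18*r)
(f(19) + a(-21))*480 = (19*(1 + 19) - 18*(-21))*480 = (19*20 + 378)*480 = (380 + 378)*480 = 758*480 = 363840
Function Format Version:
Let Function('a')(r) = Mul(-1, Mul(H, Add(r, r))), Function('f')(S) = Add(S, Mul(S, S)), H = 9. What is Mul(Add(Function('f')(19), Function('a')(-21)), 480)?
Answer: 363840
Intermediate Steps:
Function('f')(S) = Add(S, Pow(S, 2))
Function('a')(r) = Mul(-18, r) (Function('a')(r) = Mul(-1, Mul(9, Add(r, r))) = Mul(-1, Mul(9, Mul(2, r))) = Mul(-1, Mul(18, r)) = Mul(-18, r))
Mul(Add(Function('f')(19), Function('a')(-21)), 480) = Mul(Add(Mul(19, Add(1, 19)), Mul(-18, -21)), 480) = Mul(Add(Mul(19, 20), 378), 480) = Mul(Add(380, 378), 480) = Mul(758, 480) = 363840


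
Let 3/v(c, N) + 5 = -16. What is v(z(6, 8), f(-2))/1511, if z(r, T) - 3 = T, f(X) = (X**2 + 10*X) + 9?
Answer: -1/10577 ≈ -9.4545e-5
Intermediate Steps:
f(X) = 9 + X**2 + 10*X
z(r, T) = 3 + T
v(c, N) = -1/7 (v(c, N) = 3/(-5 - 16) = 3/(-21) = 3*(-1/21) = -1/7)
v(z(6, 8), f(-2))/1511 = -1/7/1511 = -1/7*1/1511 = -1/10577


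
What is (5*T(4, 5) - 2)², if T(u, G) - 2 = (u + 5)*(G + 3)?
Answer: 135424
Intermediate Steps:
T(u, G) = 2 + (3 + G)*(5 + u) (T(u, G) = 2 + (u + 5)*(G + 3) = 2 + (5 + u)*(3 + G) = 2 + (3 + G)*(5 + u))
(5*T(4, 5) - 2)² = (5*(17 + 3*4 + 5*5 + 5*4) - 2)² = (5*(17 + 12 + 25 + 20) - 2)² = (5*74 - 2)² = (370 - 2)² = 368² = 135424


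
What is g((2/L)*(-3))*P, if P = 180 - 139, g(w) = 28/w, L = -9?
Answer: 1722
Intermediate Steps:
P = 41
g((2/L)*(-3))*P = (28/(((2/(-9))*(-3))))*41 = (28/(((2*(-⅑))*(-3))))*41 = (28/((-2/9*(-3))))*41 = (28/(⅔))*41 = (28*(3/2))*41 = 42*41 = 1722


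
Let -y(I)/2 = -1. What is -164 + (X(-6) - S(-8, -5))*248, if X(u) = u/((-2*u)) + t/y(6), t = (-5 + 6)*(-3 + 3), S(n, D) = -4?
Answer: 704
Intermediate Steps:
y(I) = 2 (y(I) = -2*(-1) = 2)
t = 0 (t = 1*0 = 0)
X(u) = -½ (X(u) = u/((-2*u)) + 0/2 = u*(-1/(2*u)) + 0*(½) = -½ + 0 = -½)
-164 + (X(-6) - S(-8, -5))*248 = -164 + (-½ - 1*(-4))*248 = -164 + (-½ + 4)*248 = -164 + (7/2)*248 = -164 + 868 = 704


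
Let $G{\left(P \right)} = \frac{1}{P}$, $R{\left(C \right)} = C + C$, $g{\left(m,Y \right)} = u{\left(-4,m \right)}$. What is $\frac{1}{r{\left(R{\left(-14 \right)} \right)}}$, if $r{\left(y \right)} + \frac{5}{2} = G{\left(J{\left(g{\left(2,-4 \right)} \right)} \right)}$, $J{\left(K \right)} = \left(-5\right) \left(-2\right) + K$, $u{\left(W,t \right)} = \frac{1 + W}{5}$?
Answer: $- \frac{94}{225} \approx -0.41778$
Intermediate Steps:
$u{\left(W,t \right)} = \frac{1}{5} + \frac{W}{5}$ ($u{\left(W,t \right)} = \left(1 + W\right) \frac{1}{5} = \frac{1}{5} + \frac{W}{5}$)
$g{\left(m,Y \right)} = - \frac{3}{5}$ ($g{\left(m,Y \right)} = \frac{1}{5} + \frac{1}{5} \left(-4\right) = \frac{1}{5} - \frac{4}{5} = - \frac{3}{5}$)
$R{\left(C \right)} = 2 C$
$J{\left(K \right)} = 10 + K$
$r{\left(y \right)} = - \frac{225}{94}$ ($r{\left(y \right)} = - \frac{5}{2} + \frac{1}{10 - \frac{3}{5}} = - \frac{5}{2} + \frac{1}{\frac{47}{5}} = - \frac{5}{2} + \frac{5}{47} = - \frac{225}{94}$)
$\frac{1}{r{\left(R{\left(-14 \right)} \right)}} = \frac{1}{- \frac{225}{94}} = - \frac{94}{225}$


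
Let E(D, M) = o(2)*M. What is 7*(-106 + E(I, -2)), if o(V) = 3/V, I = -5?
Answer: -763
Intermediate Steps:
E(D, M) = 3*M/2 (E(D, M) = (3/2)*M = (3*(½))*M = 3*M/2)
7*(-106 + E(I, -2)) = 7*(-106 + (3/2)*(-2)) = 7*(-106 - 3) = 7*(-109) = -763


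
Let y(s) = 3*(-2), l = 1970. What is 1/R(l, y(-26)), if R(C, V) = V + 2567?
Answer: 1/2561 ≈ 0.00039047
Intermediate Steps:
y(s) = -6
R(C, V) = 2567 + V
1/R(l, y(-26)) = 1/(2567 - 6) = 1/2561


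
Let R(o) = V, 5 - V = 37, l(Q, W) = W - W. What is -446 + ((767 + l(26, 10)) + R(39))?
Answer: 289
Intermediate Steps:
l(Q, W) = 0
V = -32 (V = 5 - 1*37 = 5 - 37 = -32)
R(o) = -32
-446 + ((767 + l(26, 10)) + R(39)) = -446 + ((767 + 0) - 32) = -446 + (767 - 32) = -446 + 735 = 289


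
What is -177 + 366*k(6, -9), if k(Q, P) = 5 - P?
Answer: 4947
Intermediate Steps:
-177 + 366*k(6, -9) = -177 + 366*(5 - 1*(-9)) = -177 + 366*(5 + 9) = -177 + 366*14 = -177 + 5124 = 4947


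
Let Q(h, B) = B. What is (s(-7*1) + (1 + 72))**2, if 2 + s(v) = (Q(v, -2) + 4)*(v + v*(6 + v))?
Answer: 5041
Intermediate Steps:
s(v) = -2 + 2*v + 2*v*(6 + v) (s(v) = -2 + (-2 + 4)*(v + v*(6 + v)) = -2 + 2*(v + v*(6 + v)) = -2 + (2*v + 2*v*(6 + v)) = -2 + 2*v + 2*v*(6 + v))
(s(-7*1) + (1 + 72))**2 = ((-2 + 2*(-7*1)**2 + 14*(-7*1)) + (1 + 72))**2 = ((-2 + 2*(-7)**2 + 14*(-7)) + 73)**2 = ((-2 + 2*49 - 98) + 73)**2 = ((-2 + 98 - 98) + 73)**2 = (-2 + 73)**2 = 71**2 = 5041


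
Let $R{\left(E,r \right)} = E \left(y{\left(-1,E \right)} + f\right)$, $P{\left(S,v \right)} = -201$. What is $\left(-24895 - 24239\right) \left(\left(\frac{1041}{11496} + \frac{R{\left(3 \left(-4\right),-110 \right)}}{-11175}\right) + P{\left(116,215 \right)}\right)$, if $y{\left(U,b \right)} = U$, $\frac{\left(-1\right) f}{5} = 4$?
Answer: $\frac{70461681683871}{7137100} \approx 9.8726 \cdot 10^{6}$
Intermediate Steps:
$f = -20$ ($f = \left(-5\right) 4 = -20$)
$R{\left(E,r \right)} = - 21 E$ ($R{\left(E,r \right)} = E \left(-1 - 20\right) = E \left(-21\right) = - 21 E$)
$\left(-24895 - 24239\right) \left(\left(\frac{1041}{11496} + \frac{R{\left(3 \left(-4\right),-110 \right)}}{-11175}\right) + P{\left(116,215 \right)}\right) = \left(-24895 - 24239\right) \left(\left(\frac{1041}{11496} + \frac{\left(-21\right) 3 \left(-4\right)}{-11175}\right) - 201\right) = - 49134 \left(\left(1041 \cdot \frac{1}{11496} + \left(-21\right) \left(-12\right) \left(- \frac{1}{11175}\right)\right) - 201\right) = - 49134 \left(\left(\frac{347}{3832} + 252 \left(- \frac{1}{11175}\right)\right) - 201\right) = - 49134 \left(\left(\frac{347}{3832} - \frac{84}{3725}\right) - 201\right) = - 49134 \left(\frac{970687}{14274200} - 201\right) = \left(-49134\right) \left(- \frac{2868143513}{14274200}\right) = \frac{70461681683871}{7137100}$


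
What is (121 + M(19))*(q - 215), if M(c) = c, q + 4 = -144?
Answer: -50820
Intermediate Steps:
q = -148 (q = -4 - 144 = -148)
(121 + M(19))*(q - 215) = (121 + 19)*(-148 - 215) = 140*(-363) = -50820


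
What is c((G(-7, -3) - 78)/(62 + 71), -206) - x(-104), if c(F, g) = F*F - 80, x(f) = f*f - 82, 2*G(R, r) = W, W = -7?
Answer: -765128815/70756 ≈ -10814.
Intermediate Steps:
G(R, r) = -7/2 (G(R, r) = (1/2)*(-7) = -7/2)
x(f) = -82 + f**2 (x(f) = f**2 - 82 = -82 + f**2)
c(F, g) = -80 + F**2 (c(F, g) = F**2 - 80 = -80 + F**2)
c((G(-7, -3) - 78)/(62 + 71), -206) - x(-104) = (-80 + ((-7/2 - 78)/(62 + 71))**2) - (-82 + (-104)**2) = (-80 + (-163/2/133)**2) - (-82 + 10816) = (-80 + (-163/2*1/133)**2) - 1*10734 = (-80 + (-163/266)**2) - 10734 = (-80 + 26569/70756) - 10734 = -5633911/70756 - 10734 = -765128815/70756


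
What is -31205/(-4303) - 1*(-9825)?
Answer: 42308180/4303 ≈ 9832.3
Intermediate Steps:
-31205/(-4303) - 1*(-9825) = -31205*(-1/4303) + 9825 = 31205/4303 + 9825 = 42308180/4303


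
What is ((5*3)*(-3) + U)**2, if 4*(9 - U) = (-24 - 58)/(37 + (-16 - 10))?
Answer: 564001/484 ≈ 1165.3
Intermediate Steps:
U = 239/22 (U = 9 - (-24 - 58)/(4*(37 + (-16 - 10))) = 9 - (-41)/(2*(37 - 26)) = 9 - (-41)/(2*11) = 9 - 1/4*(-82/11) = 9 + 41/22 = 239/22 ≈ 10.864)
((5*3)*(-3) + U)**2 = ((5*3)*(-3) + 239/22)**2 = (15*(-3) + 239/22)**2 = (-45 + 239/22)**2 = (-751/22)**2 = 564001/484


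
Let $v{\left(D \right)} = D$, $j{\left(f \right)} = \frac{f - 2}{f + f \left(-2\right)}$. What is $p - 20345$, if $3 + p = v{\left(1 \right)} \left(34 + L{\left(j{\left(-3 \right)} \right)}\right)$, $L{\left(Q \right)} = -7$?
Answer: $-20321$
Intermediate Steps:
$j{\left(f \right)} = - \frac{-2 + f}{f}$ ($j{\left(f \right)} = \frac{-2 + f}{f - 2 f} = \frac{-2 + f}{\left(-1\right) f} = \left(-2 + f\right) \left(- \frac{1}{f}\right) = - \frac{-2 + f}{f}$)
$p = 24$ ($p = -3 + 1 \left(34 - 7\right) = -3 + 1 \cdot 27 = -3 + 27 = 24$)
$p - 20345 = 24 - 20345 = -20321$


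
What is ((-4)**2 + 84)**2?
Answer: 10000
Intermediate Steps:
((-4)**2 + 84)**2 = (16 + 84)**2 = 100**2 = 10000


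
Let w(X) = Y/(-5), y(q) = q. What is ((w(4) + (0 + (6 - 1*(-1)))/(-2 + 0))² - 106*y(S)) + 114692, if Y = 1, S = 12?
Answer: 11343369/100 ≈ 1.1343e+5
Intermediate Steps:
w(X) = -⅕ (w(X) = 1/(-5) = 1*(-⅕) = -⅕)
((w(4) + (0 + (6 - 1*(-1)))/(-2 + 0))² - 106*y(S)) + 114692 = ((-⅕ + (0 + (6 - 1*(-1)))/(-2 + 0))² - 106*12) + 114692 = ((-⅕ + (0 + (6 + 1))/(-2))² - 1272) + 114692 = ((-⅕ + (0 + 7)*(-½))² - 1272) + 114692 = ((-⅕ + 7*(-½))² - 1272) + 114692 = ((-⅕ - 7/2)² - 1272) + 114692 = ((-37/10)² - 1272) + 114692 = (1369/100 - 1272) + 114692 = -125831/100 + 114692 = 11343369/100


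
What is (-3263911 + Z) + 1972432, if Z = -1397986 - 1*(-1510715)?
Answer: -1178750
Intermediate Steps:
Z = 112729 (Z = -1397986 + 1510715 = 112729)
(-3263911 + Z) + 1972432 = (-3263911 + 112729) + 1972432 = -3151182 + 1972432 = -1178750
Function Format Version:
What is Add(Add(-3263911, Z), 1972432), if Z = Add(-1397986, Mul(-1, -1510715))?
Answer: -1178750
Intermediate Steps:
Z = 112729 (Z = Add(-1397986, 1510715) = 112729)
Add(Add(-3263911, Z), 1972432) = Add(Add(-3263911, 112729), 1972432) = Add(-3151182, 1972432) = -1178750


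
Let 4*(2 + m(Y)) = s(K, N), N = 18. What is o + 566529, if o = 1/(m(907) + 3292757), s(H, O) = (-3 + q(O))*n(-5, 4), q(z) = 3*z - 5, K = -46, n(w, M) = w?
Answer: 3730817243957/6585395 ≈ 5.6653e+5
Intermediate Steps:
q(z) = -5 + 3*z
s(H, O) = 40 - 15*O (s(H, O) = (-3 + (-5 + 3*O))*(-5) = (-8 + 3*O)*(-5) = 40 - 15*O)
m(Y) = -119/2 (m(Y) = -2 + (40 - 15*18)/4 = -2 + (40 - 270)/4 = -2 + (¼)*(-230) = -2 - 115/2 = -119/2)
o = 2/6585395 (o = 1/(-119/2 + 3292757) = 1/(6585395/2) = 2/6585395 ≈ 3.0370e-7)
o + 566529 = 2/6585395 + 566529 = 3730817243957/6585395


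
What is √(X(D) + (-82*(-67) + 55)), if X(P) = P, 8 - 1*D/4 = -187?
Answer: √6329 ≈ 79.555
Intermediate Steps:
D = 780 (D = 32 - 4*(-187) = 32 + 748 = 780)
√(X(D) + (-82*(-67) + 55)) = √(780 + (-82*(-67) + 55)) = √(780 + (5494 + 55)) = √(780 + 5549) = √6329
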